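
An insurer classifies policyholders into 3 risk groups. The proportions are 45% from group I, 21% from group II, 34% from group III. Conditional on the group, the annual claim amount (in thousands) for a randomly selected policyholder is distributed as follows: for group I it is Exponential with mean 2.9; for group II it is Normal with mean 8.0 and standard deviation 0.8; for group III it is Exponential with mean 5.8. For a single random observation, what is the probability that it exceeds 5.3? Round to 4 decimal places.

0.4186

Conditional on each group, P(X > 5.3): I: 0.160801; II: 0.999631; III: 0.401.
By total probability, P(X > 5.3) = 0.45·0.160801 + 0.21·0.999631 + 0.34·0.401 = 0.418623.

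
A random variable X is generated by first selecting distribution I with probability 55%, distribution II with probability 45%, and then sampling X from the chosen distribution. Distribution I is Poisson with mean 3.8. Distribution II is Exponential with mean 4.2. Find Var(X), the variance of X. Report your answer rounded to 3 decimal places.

10.068

Per component, I: μ=3.8, E[X²]=18.24; II: μ=4.2, E[X²]=35.28.
E[X] = 0.55·3.8 + 0.45·4.2 = 3.98.
E[X²] = 0.55·18.24 + 0.45·35.28 = 25.908.
Var(X) = E[X²] − (E[X])² = 25.908 − 15.8404 = 10.0676.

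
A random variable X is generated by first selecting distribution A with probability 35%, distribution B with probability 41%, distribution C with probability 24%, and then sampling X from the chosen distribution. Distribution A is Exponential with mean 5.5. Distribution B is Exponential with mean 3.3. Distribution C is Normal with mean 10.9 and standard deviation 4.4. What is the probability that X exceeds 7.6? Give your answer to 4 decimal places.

Conditional on each component, P(X > 7.6): A: 0.251122; B: 0.0999555; C: 0.773373.
By total probability, P(X > 7.6) = 0.35·0.251122 + 0.41·0.0999555 + 0.24·0.773373 = 0.314484.

0.3145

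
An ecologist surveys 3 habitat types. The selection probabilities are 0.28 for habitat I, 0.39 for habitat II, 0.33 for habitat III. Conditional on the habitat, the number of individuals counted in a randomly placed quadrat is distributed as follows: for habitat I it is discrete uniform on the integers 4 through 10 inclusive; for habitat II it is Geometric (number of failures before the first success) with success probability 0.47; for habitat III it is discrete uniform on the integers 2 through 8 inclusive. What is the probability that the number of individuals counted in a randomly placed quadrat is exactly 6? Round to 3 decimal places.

Conditional on each habitat, P(X = 6): I: 0.142857; II: 0.0104172; III: 0.142857.
By total probability, P(X = 6) = 0.28·0.142857 + 0.39·0.0104172 + 0.33·0.142857 = 0.0912056.

0.091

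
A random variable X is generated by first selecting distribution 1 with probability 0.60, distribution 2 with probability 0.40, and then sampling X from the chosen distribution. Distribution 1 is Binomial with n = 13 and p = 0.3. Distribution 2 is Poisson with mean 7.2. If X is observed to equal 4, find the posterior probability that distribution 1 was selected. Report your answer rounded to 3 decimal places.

0.807

Likelihoods P(X=4 | ·): 1: 0.233708; 2: 0.0835985.
Posterior ∝ prior × likelihood. Numerator for 1: 0.6·0.233708 = 0.140225.
Normalizing constant: 0.6·0.233708 + 0.4·0.0835985 = 0.173664.
P(1 | observation) = 0.140225 / 0.173664 = 0.807448.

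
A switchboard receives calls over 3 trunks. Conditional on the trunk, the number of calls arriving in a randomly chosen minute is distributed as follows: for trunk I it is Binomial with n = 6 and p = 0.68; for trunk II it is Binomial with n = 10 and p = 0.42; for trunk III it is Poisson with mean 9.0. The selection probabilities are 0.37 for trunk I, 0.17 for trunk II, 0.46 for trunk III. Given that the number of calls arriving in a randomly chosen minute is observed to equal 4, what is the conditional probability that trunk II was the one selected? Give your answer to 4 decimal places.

Likelihoods P(X=4 | ·): I: 0.328418; II: 0.248762; III: 0.0337372.
Posterior ∝ prior × likelihood. Numerator for II: 0.17·0.248762 = 0.0422896.
Normalizing constant: 0.37·0.328418 + 0.17·0.248762 + 0.46·0.0337372 = 0.179323.
P(II | observation) = 0.0422896 / 0.179323 = 0.235829.

0.2358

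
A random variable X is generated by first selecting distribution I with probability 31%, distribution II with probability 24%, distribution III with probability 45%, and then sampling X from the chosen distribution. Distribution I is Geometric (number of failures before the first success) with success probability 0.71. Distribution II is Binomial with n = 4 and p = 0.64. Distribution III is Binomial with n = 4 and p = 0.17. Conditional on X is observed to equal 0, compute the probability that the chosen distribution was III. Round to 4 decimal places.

Likelihoods P(X=0 | ·): I: 0.71; II: 0.0167962; III: 0.474583.
Posterior ∝ prior × likelihood. Numerator for III: 0.45·0.474583 = 0.213562.
Normalizing constant: 0.31·0.71 + 0.24·0.0167962 + 0.45·0.474583 = 0.437694.
P(III | observation) = 0.213562 / 0.437694 = 0.487927.

0.4879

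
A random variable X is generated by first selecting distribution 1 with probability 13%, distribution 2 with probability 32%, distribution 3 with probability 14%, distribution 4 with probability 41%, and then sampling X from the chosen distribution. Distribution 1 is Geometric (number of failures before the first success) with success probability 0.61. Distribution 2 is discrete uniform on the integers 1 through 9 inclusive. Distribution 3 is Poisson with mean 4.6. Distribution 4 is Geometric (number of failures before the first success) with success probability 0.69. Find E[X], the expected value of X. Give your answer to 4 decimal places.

Component means — 1: 0.639344; 2: 5; 3: 4.6; 4: 0.449275.
E[X] = 0.13·0.639344 + 0.32·5 + 0.14·4.6 + 0.41·0.449275 = 2.51132.

2.5113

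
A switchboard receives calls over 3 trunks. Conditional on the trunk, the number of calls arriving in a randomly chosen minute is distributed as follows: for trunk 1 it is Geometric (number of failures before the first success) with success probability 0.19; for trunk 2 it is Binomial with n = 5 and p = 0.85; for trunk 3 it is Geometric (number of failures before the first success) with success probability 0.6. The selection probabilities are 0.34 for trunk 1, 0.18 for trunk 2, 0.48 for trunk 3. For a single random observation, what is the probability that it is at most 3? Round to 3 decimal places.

0.691

Conditional on each trunk, P(X ≤ 3): 1: 0.569533; 2: 0.16479; 3: 0.9744.
By total probability, P(X ≤ 3) = 0.34·0.569533 + 0.18·0.16479 + 0.48·0.9744 = 0.691015.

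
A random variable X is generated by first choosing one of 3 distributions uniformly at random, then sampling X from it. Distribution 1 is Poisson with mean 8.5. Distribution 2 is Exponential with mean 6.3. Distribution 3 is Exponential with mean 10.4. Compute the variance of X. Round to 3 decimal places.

54.923

Per component, 1: μ=8.5, E[X²]=80.75; 2: μ=6.3, E[X²]=79.38; 3: μ=10.4, E[X²]=216.32.
E[X] = 0.333333·8.5 + 0.333333·6.3 + 0.333333·10.4 = 8.4.
E[X²] = 0.333333·80.75 + 0.333333·79.38 + 0.333333·216.32 = 125.483.
Var(X) = E[X²] − (E[X])² = 125.483 − 70.56 = 54.9233.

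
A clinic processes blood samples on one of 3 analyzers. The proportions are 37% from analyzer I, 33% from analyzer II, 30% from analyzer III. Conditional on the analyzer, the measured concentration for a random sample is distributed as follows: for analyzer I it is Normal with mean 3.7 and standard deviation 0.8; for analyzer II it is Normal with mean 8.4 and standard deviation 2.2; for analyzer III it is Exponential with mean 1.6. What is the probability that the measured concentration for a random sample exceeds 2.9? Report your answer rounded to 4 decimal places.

0.6882

Conditional on each analyzer, P(X > 2.9): I: 0.841345; II: 0.99379; III: 0.163246.
By total probability, P(X > 2.9) = 0.37·0.841345 + 0.33·0.99379 + 0.3·0.163246 = 0.688222.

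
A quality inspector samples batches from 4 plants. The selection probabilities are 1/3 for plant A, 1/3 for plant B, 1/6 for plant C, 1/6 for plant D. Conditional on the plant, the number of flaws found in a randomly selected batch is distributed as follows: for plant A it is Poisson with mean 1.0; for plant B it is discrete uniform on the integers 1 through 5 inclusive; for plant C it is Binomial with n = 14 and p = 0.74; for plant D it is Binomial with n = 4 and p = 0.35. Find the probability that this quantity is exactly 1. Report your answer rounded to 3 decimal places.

Conditional on each plant, P(X = 1): A: 0.367879; B: 0.2; C: 2.57047e-07; D: 0.384475.
By total probability, P(X = 1) = 0.333333·0.367879 + 0.333333·0.2 + 0.166667·2.57047e-07 + 0.166667·0.384475 = 0.253372.

0.253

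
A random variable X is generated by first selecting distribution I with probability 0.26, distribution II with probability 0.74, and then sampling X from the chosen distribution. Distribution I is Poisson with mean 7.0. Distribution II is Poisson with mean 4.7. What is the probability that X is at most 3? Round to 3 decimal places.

0.250

Conditional on each component, P(X ≤ 3): I: 0.0817654; II: 0.309684.
By total probability, P(X ≤ 3) = 0.26·0.0817654 + 0.74·0.309684 = 0.250425.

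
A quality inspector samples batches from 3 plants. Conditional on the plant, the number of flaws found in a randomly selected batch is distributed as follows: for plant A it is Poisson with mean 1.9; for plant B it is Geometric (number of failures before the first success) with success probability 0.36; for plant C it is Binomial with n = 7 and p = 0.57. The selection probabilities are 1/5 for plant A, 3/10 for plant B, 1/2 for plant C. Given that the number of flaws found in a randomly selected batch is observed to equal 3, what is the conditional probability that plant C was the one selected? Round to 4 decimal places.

Likelihoods P(X=3 | ·): A: 0.170982; B: 0.0943718; C: 0.221598.
Posterior ∝ prior × likelihood. Numerator for C: 0.5·0.221598 = 0.110799.
Normalizing constant: 0.2·0.170982 + 0.3·0.0943718 + 0.5·0.221598 = 0.173307.
P(C | observation) = 0.110799 / 0.173307 = 0.639323.

0.6393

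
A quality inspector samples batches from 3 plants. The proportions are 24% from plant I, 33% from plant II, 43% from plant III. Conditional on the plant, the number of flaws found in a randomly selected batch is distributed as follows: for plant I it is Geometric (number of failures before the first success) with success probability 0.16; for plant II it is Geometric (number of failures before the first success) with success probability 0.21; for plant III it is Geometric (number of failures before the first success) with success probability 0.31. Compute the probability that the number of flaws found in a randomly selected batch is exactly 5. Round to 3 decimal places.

Conditional on each plant, P(X = 5): I: 0.0669139; II: 0.0646182; III: 0.048485.
By total probability, P(X = 5) = 0.24·0.0669139 + 0.33·0.0646182 + 0.43·0.048485 = 0.0582319.

0.058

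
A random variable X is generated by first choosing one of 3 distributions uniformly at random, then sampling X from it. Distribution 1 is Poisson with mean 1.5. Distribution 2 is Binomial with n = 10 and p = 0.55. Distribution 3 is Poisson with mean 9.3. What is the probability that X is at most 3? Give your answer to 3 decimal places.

0.351

Conditional on each component, P(X ≤ 3): 1: 0.934358; 2: 0.101995; 3: 0.0171516.
By total probability, P(X ≤ 3) = 0.333333·0.934358 + 0.333333·0.101995 + 0.333333·0.0171516 = 0.351168.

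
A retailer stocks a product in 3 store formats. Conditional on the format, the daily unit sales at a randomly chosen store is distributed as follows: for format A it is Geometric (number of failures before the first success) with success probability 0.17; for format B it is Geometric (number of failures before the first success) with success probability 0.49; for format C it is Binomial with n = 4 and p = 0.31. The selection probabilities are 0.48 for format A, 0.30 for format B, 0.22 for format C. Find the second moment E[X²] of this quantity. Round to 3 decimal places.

For each component E[X²] = Var + (mean)², giving A: 52.5571; B: 3.20741; C: 2.3932.
Overall E[X²] = 0.48·52.5571 + 0.3·3.20741 + 0.22·2.3932 = 26.7161.

26.716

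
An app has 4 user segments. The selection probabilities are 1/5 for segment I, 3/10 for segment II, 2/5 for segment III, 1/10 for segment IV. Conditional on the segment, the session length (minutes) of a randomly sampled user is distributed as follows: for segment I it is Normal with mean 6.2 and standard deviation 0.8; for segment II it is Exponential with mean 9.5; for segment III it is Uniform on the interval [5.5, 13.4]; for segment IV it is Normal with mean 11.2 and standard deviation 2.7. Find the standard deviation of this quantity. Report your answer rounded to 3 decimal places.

Per component, I: μ=6.2, E[X²]=39.08; II: μ=9.5, E[X²]=180.5; III: μ=9.45, E[X²]=94.5033; IV: μ=11.2, E[X²]=132.73.
E[X] = 0.2·6.2 + 0.3·9.5 + 0.4·9.45 + 0.1·11.2 = 8.99.
E[X²] = 0.2·39.08 + 0.3·180.5 + 0.4·94.5033 + 0.1·132.73 = 113.04.
Var(X) = E[X²] − (E[X])² = 113.04 − 80.8201 = 32.2202.
SD(X) = √32.2202 = 5.67629.

5.676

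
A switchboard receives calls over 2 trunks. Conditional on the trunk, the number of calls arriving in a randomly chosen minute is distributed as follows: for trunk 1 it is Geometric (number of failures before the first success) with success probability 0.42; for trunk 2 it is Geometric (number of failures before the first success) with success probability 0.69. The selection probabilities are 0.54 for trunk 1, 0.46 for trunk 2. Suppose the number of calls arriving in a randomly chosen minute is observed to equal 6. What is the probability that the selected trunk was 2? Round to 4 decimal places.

Likelihoods P(X=6 | ·): 1: 0.0159889; 2: 0.000612378.
Posterior ∝ prior × likelihood. Numerator for 2: 0.46·0.000612378 = 0.000281694.
Normalizing constant: 0.54·0.0159889 + 0.46·0.000612378 = 0.00891567.
P(2 | observation) = 0.000281694 / 0.00891567 = 0.0315953.

0.0316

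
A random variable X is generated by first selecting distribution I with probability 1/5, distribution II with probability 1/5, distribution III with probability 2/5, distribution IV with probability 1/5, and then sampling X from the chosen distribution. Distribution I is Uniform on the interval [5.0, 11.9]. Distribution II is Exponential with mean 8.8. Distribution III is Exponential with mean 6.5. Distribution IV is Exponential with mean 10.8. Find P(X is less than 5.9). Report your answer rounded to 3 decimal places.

Conditional on each component, P(X < 5.9): I: 0.130435; II: 0.488524; III: 0.596546; IV: 0.420909.
By total probability, P(X < 5.9) = 0.2·0.130435 + 0.2·0.488524 + 0.4·0.596546 + 0.2·0.420909 = 0.446592.

0.447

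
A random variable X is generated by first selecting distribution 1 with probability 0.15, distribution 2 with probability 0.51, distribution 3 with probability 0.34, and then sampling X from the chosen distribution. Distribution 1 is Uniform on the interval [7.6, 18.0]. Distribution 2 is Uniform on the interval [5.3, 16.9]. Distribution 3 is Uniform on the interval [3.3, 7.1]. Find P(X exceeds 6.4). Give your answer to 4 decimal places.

Conditional on each component, P(X > 6.4): 1: 1; 2: 0.905172; 3: 0.184211.
By total probability, P(X > 6.4) = 0.15·1 + 0.51·0.905172 + 0.34·0.184211 = 0.67427.

0.6743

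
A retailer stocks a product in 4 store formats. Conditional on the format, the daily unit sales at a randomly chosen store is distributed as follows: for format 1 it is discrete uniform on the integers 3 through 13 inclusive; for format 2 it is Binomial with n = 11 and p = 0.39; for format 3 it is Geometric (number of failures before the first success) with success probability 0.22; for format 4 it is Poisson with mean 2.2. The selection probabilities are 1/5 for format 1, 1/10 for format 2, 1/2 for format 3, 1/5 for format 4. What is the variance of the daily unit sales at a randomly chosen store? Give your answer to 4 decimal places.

Per component, 1: μ=8, E[X²]=74; 2: μ=4.29, E[X²]=21.021; 3: μ=3.54545, E[X²]=28.686; 4: μ=2.2, E[X²]=7.04.
E[X] = 0.2·8 + 0.1·4.29 + 0.5·3.54545 + 0.2·2.2 = 4.24173.
E[X²] = 0.2·74 + 0.1·21.021 + 0.5·28.686 + 0.2·7.04 = 32.6531.
Var(X) = E[X²] − (E[X])² = 32.6531 − 17.9923 = 14.6608.

14.6608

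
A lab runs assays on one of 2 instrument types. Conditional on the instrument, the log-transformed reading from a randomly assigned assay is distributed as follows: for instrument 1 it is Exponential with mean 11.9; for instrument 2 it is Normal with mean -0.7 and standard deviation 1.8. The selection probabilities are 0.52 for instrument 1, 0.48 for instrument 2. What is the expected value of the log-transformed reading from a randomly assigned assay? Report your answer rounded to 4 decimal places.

Component means — 1: 11.9; 2: -0.7.
E[X] = 0.52·11.9 + 0.48·-0.7 = 5.852.

5.8520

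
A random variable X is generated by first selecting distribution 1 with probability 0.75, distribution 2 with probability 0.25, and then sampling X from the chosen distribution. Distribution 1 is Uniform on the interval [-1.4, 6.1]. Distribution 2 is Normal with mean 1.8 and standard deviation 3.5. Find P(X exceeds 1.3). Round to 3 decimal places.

Conditional on each component, P(X > 1.3): 1: 0.64; 2: 0.556798.
By total probability, P(X > 1.3) = 0.75·0.64 + 0.25·0.556798 = 0.6192.

0.619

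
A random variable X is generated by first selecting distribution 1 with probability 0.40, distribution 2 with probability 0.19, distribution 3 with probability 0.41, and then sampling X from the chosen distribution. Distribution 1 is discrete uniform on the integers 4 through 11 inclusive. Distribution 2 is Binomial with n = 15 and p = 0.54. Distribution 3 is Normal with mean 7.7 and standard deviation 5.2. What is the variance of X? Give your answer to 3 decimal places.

Per component, 1: μ=7.5, E[X²]=61.5; 2: μ=8.1, E[X²]=69.336; 3: μ=7.7, E[X²]=86.33.
E[X] = 0.4·7.5 + 0.19·8.1 + 0.41·7.7 = 7.696.
E[X²] = 0.4·61.5 + 0.19·69.336 + 0.41·86.33 = 73.1691.
Var(X) = E[X²] − (E[X])² = 73.1691 − 59.2284 = 13.9407.

13.941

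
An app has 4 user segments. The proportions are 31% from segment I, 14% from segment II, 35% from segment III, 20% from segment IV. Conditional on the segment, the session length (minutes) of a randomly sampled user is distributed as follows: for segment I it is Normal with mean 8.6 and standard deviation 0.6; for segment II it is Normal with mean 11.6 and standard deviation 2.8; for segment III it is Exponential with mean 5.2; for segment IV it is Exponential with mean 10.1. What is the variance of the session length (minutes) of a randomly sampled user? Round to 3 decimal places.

Per component, I: μ=8.6, E[X²]=74.32; II: μ=11.6, E[X²]=142.4; III: μ=5.2, E[X²]=54.08; IV: μ=10.1, E[X²]=204.02.
E[X] = 0.31·8.6 + 0.14·11.6 + 0.35·5.2 + 0.2·10.1 = 8.13.
E[X²] = 0.31·74.32 + 0.14·142.4 + 0.35·54.08 + 0.2·204.02 = 102.707.
Var(X) = E[X²] − (E[X])² = 102.707 − 66.0969 = 36.6103.

36.610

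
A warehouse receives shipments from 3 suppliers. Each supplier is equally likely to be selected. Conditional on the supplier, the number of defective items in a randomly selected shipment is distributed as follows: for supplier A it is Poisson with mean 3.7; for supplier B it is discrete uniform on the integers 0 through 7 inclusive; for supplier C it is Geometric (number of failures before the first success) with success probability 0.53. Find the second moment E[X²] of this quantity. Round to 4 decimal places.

12.4499

For each component E[X²] = Var + (mean)², giving A: 17.39; B: 17.5; C: 2.45959.
Overall E[X²] = 0.333333·17.39 + 0.333333·17.5 + 0.333333·2.45959 = 12.4499.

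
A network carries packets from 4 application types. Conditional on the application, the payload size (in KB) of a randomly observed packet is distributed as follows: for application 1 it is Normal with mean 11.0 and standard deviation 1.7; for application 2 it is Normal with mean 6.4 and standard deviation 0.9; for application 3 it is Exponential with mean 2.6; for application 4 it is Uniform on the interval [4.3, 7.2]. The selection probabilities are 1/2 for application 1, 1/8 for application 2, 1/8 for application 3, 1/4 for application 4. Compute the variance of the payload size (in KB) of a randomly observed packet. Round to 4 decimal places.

12.2932

Per component, 1: μ=11, E[X²]=123.89; 2: μ=6.4, E[X²]=41.77; 3: μ=2.6, E[X²]=13.52; 4: μ=5.75, E[X²]=33.7633.
E[X] = 0.5·11 + 0.125·6.4 + 0.125·2.6 + 0.25·5.75 = 8.0625.
E[X²] = 0.5·123.89 + 0.125·41.77 + 0.125·13.52 + 0.25·33.7633 = 77.2971.
Var(X) = E[X²] − (E[X])² = 77.2971 − 65.0039 = 12.2932.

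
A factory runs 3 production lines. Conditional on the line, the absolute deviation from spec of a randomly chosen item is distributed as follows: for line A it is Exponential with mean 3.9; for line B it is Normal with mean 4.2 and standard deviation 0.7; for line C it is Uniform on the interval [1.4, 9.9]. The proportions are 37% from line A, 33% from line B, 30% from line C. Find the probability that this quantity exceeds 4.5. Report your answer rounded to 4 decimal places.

Conditional on each line, P(X > 4.5): A: 0.315421; B: 0.334118; C: 0.635294.
By total probability, P(X > 4.5) = 0.37·0.315421 + 0.33·0.334118 + 0.3·0.635294 = 0.417553.

0.4176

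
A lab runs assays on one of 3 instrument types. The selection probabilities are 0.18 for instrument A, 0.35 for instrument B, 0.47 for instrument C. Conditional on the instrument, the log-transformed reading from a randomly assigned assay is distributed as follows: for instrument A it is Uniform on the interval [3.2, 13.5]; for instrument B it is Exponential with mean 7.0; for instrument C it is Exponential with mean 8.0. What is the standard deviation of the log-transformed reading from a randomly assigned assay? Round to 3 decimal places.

Per component, A: μ=8.35, E[X²]=78.5633; B: μ=7, E[X²]=98; C: μ=8, E[X²]=128.
E[X] = 0.18·8.35 + 0.35·7 + 0.47·8 = 7.713.
E[X²] = 0.18·78.5633 + 0.35·98 + 0.47·128 = 108.601.
Var(X) = E[X²] − (E[X])² = 108.601 − 59.4904 = 49.111.
SD(X) = √49.111 = 7.00793.

7.008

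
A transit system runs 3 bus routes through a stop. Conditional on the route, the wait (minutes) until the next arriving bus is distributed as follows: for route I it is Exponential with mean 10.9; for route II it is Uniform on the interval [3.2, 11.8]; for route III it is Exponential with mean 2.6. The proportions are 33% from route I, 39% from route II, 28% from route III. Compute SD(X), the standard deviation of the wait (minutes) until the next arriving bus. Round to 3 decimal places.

7.347

Per component, I: μ=10.9, E[X²]=237.62; II: μ=7.5, E[X²]=62.4133; III: μ=2.6, E[X²]=13.52.
E[X] = 0.33·10.9 + 0.39·7.5 + 0.28·2.6 = 7.25.
E[X²] = 0.33·237.62 + 0.39·62.4133 + 0.28·13.52 = 106.541.
Var(X) = E[X²] − (E[X])² = 106.541 − 52.5625 = 53.9789.
SD(X) = √53.9789 = 7.34703.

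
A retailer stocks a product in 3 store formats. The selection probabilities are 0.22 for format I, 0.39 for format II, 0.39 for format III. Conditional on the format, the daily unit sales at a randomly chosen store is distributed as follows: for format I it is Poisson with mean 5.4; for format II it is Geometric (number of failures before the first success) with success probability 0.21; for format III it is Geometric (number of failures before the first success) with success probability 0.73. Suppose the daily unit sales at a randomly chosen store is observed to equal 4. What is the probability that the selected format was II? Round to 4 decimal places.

Likelihoods P(X=4 | ·): I: 0.16002; II: 0.0817952; III: 0.00387952.
Posterior ∝ prior × likelihood. Numerator for II: 0.39·0.0817952 = 0.0319001.
Normalizing constant: 0.22·0.16002 + 0.39·0.0817952 + 0.39·0.00387952 = 0.0686175.
P(II | observation) = 0.0319001 / 0.0686175 = 0.464898.

0.4649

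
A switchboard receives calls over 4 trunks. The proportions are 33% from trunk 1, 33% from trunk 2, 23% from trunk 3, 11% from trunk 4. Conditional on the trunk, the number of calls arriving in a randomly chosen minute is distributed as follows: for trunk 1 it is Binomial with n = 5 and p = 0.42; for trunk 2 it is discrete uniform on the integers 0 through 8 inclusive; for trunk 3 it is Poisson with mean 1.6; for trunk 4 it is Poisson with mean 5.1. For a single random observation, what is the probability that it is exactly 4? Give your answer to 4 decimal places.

Conditional on each trunk, P(X = 4): 1: 0.0902392; 2: 0.111111; 3: 0.0551312; 4: 0.171857.
By total probability, P(X = 4) = 0.33·0.0902392 + 0.33·0.111111 + 0.23·0.0551312 + 0.11·0.171857 = 0.0980301.

0.0980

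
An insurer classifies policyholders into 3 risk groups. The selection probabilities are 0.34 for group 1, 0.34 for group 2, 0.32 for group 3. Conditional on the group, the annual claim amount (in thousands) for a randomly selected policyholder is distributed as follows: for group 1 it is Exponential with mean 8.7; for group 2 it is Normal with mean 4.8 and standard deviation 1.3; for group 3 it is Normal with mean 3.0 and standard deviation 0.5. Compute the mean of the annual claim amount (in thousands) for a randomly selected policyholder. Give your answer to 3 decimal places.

5.550

Component means — 1: 8.7; 2: 4.8; 3: 3.
E[X] = 0.34·8.7 + 0.34·4.8 + 0.32·3 = 5.55.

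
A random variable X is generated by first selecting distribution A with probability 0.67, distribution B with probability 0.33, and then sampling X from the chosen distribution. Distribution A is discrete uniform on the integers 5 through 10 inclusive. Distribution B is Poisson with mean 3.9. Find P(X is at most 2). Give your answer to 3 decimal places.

Conditional on each component, P(X ≤ 2): A: 0; B: 0.253125.
By total probability, P(X ≤ 2) = 0.67·0 + 0.33·0.253125 = 0.0835313.

0.084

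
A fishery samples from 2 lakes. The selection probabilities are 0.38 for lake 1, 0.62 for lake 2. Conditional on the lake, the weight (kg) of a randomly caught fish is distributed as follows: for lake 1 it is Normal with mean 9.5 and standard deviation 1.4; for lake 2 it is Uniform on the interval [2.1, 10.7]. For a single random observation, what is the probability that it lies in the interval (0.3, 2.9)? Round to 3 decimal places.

Conditional on each lake, P(0.3 < X < 2.9): 1: 1.21278e-06; 2: 0.0930233.
By total probability, P(0.3 < X < 2.9) = 0.38·1.21278e-06 + 0.62·0.0930233 = 0.0576749.

0.058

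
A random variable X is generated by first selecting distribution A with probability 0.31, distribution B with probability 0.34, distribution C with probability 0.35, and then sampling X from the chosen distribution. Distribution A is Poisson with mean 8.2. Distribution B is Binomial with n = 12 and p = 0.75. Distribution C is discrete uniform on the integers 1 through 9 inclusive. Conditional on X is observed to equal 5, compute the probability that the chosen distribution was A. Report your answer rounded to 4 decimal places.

0.3807

Likelihoods P(X=5 | ·): A: 0.0848542; B: 0.0114713; C: 0.111111.
Posterior ∝ prior × likelihood. Numerator for A: 0.31·0.0848542 = 0.0263048.
Normalizing constant: 0.31·0.0848542 + 0.34·0.0114713 + 0.35·0.111111 = 0.0690939.
P(A | observation) = 0.0263048 / 0.0690939 = 0.380711.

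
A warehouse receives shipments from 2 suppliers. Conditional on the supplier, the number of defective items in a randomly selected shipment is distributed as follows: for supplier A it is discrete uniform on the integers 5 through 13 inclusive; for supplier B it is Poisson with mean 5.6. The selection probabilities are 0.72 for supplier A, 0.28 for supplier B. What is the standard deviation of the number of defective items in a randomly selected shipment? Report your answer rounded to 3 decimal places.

Per component, A: μ=9, E[X²]=87.6667; B: μ=5.6, E[X²]=36.96.
E[X] = 0.72·9 + 0.28·5.6 = 8.048.
E[X²] = 0.72·87.6667 + 0.28·36.96 = 73.4688.
Var(X) = E[X²] − (E[X])² = 73.4688 − 64.7703 = 8.6985.
SD(X) = √8.6985 = 2.94932.

2.949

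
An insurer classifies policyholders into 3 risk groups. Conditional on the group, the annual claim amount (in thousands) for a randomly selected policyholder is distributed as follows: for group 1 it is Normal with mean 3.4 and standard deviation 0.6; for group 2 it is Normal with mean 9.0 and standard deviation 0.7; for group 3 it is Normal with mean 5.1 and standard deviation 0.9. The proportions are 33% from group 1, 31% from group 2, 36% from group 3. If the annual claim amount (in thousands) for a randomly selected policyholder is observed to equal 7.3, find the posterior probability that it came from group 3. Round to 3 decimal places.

0.465

Likelihoods f(7.3 | ·): 1: 4.44926e-10; 2: 0.0298598; 3: 0.0223432.
Posterior ∝ prior × likelihood. Numerator for 3: 0.36·0.0223432 = 0.00804356.
Normalizing constant: 0.33·4.44926e-10 + 0.31·0.0298598 + 0.36·0.0223432 = 0.0173001.
P(3 | observation) = 0.00804356 / 0.0173001 = 0.464943.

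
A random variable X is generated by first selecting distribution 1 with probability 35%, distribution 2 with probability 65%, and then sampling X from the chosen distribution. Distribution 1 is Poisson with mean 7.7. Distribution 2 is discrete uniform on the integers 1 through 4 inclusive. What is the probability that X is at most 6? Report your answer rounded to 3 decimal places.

0.773

Conditional on each component, P(X ≤ 6): 1: 0.351369; 2: 1.
By total probability, P(X ≤ 6) = 0.35·0.351369 + 0.65·1 = 0.772979.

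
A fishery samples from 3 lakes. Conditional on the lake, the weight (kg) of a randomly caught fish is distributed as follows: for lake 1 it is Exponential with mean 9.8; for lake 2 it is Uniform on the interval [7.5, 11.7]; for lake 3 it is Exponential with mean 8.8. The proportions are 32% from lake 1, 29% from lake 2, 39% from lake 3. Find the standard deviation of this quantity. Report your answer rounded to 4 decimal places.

7.8461

Per component, 1: μ=9.8, E[X²]=192.08; 2: μ=9.6, E[X²]=93.63; 3: μ=8.8, E[X²]=154.88.
E[X] = 0.32·9.8 + 0.29·9.6 + 0.39·8.8 = 9.352.
E[X²] = 0.32·192.08 + 0.29·93.63 + 0.39·154.88 = 149.022.
Var(X) = E[X²] − (E[X])² = 149.022 − 87.4599 = 61.5616.
SD(X) = √61.5616 = 7.84612.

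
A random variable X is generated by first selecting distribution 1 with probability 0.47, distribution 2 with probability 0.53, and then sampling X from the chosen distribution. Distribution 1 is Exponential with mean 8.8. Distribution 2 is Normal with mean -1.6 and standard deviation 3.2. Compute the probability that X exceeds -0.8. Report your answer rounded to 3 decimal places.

0.683

Conditional on each component, P(X > -0.8): 1: 1; 2: 0.401294.
By total probability, P(X > -0.8) = 0.47·1 + 0.53·0.401294 = 0.682686.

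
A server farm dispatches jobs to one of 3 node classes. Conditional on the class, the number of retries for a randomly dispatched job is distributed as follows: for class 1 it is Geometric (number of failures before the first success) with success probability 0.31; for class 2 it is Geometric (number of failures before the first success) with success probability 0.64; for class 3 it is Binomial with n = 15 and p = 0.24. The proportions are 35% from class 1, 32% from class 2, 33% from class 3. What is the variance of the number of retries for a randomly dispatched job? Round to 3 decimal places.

5.199

Per component, 1: μ=2.22581, E[X²]=12.1342; 2: μ=0.5625, E[X²]=1.19531; 3: μ=3.6, E[X²]=15.696.
E[X] = 0.35·2.22581 + 0.32·0.5625 + 0.33·3.6 = 2.14703.
E[X²] = 0.35·12.1342 + 0.32·1.19531 + 0.33·15.696 = 9.80916.
Var(X) = E[X²] − (E[X])² = 9.80916 − 4.60975 = 5.19941.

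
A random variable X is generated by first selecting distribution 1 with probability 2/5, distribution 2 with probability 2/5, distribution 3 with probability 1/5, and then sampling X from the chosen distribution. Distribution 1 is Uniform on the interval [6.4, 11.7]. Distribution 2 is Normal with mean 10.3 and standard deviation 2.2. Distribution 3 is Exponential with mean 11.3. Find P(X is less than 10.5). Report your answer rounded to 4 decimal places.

0.6449

Conditional on each component, P(X < 10.5): 1: 0.773585; 2: 0.536218; 3: 0.605132.
By total probability, P(X < 10.5) = 0.4·0.773585 + 0.4·0.536218 + 0.2·0.605132 = 0.644947.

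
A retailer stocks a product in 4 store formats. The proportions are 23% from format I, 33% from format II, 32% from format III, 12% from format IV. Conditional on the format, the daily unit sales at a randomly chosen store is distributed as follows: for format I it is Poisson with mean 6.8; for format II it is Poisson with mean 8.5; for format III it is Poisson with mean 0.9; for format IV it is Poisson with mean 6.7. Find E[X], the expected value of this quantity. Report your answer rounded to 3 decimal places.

Component means — I: 6.8; II: 8.5; III: 0.9; IV: 6.7.
E[X] = 0.23·6.8 + 0.33·8.5 + 0.32·0.9 + 0.12·6.7 = 5.461.

5.461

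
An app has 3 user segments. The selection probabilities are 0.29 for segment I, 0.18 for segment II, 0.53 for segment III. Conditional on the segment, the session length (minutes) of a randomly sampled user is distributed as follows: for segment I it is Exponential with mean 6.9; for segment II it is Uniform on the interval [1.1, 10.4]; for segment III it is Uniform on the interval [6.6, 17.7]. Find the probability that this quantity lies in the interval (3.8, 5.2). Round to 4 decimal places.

Conditional on each segment, P(3.8 < X < 5.2): I: 0.105874; II: 0.150538; III: 0.
By total probability, P(3.8 < X < 5.2) = 0.29·0.105874 + 0.18·0.150538 + 0.53·0 = 0.0578001.

0.0578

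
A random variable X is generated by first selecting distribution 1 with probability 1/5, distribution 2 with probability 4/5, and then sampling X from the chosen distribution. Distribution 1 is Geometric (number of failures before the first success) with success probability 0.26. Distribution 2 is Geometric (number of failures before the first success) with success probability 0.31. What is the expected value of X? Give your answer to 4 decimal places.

Component means — 1: 2.84615; 2: 2.22581.
E[X] = 0.2·2.84615 + 0.8·2.22581 = 2.34988.

2.3499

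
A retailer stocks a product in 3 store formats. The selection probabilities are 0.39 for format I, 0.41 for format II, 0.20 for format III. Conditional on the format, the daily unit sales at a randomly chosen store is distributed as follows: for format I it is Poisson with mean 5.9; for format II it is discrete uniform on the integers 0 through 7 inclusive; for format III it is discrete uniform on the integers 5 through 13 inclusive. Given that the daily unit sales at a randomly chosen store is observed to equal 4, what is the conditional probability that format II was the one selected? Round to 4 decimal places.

0.4872

Likelihoods P(X=4 | ·): I: 0.138312; II: 0.125; III: 0.
Posterior ∝ prior × likelihood. Numerator for II: 0.41·0.125 = 0.05125.
Normalizing constant: 0.39·0.138312 + 0.41·0.125 + 0.2·0 = 0.105192.
P(II | observation) = 0.05125 / 0.105192 = 0.487206.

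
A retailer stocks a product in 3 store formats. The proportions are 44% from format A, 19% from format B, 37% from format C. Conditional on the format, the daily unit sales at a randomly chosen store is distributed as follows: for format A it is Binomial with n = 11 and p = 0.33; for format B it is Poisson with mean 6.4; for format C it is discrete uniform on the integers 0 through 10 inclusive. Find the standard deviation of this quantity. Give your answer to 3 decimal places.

Per component, A: μ=3.63, E[X²]=15.609; B: μ=6.4, E[X²]=47.36; C: μ=5, E[X²]=35.
E[X] = 0.44·3.63 + 0.19·6.4 + 0.37·5 = 4.6632.
E[X²] = 0.44·15.609 + 0.19·47.36 + 0.37·35 = 28.8164.
Var(X) = E[X²] − (E[X])² = 28.8164 − 21.7454 = 7.07093.
SD(X) = √7.07093 = 2.65912.

2.659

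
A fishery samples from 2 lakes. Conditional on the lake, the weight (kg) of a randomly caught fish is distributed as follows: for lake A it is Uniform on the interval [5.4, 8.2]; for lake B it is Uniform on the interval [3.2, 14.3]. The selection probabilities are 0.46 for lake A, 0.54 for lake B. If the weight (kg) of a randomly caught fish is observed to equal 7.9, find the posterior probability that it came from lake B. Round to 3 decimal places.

0.228

Likelihoods f(7.9 | ·): A: 0.357143; B: 0.0900901.
Posterior ∝ prior × likelihood. Numerator for B: 0.54·0.0900901 = 0.0486486.
Normalizing constant: 0.46·0.357143 + 0.54·0.0900901 = 0.212934.
P(B | observation) = 0.0486486 / 0.212934 = 0.228468.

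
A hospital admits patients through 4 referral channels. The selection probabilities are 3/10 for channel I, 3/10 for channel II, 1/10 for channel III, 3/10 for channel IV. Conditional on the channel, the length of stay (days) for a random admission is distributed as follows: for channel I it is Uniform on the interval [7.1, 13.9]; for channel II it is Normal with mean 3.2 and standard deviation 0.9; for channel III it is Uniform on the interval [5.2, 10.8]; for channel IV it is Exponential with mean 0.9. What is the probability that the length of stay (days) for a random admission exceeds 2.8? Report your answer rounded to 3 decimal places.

0.615

Conditional on each channel, P(X > 2.8): I: 1; II: 0.671639; III: 1; IV: 0.0445514.
By total probability, P(X > 2.8) = 0.3·1 + 0.3·0.671639 + 0.1·1 + 0.3·0.0445514 = 0.614857.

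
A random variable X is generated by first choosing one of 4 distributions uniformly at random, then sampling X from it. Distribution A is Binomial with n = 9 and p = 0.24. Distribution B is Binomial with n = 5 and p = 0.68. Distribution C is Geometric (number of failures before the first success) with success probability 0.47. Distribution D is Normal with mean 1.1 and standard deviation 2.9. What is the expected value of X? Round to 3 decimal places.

1.947

Component means — A: 2.16; B: 3.4; C: 1.12766; D: 1.1.
E[X] = 0.25·2.16 + 0.25·3.4 + 0.25·1.12766 + 0.25·1.1 = 1.94691.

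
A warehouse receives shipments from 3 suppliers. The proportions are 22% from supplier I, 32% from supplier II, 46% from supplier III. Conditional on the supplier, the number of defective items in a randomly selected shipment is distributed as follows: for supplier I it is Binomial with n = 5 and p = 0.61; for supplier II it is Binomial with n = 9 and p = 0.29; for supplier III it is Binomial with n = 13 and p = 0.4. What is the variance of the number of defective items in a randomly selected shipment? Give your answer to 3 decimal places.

Per component, I: μ=3.05, E[X²]=10.492; II: μ=2.61, E[X²]=8.6652; III: μ=5.2, E[X²]=30.16.
E[X] = 0.22·3.05 + 0.32·2.61 + 0.46·5.2 = 3.8982.
E[X²] = 0.22·10.492 + 0.32·8.6652 + 0.46·30.16 = 18.9547.
Var(X) = E[X²] − (E[X])² = 18.9547 − 15.196 = 3.75874.

3.759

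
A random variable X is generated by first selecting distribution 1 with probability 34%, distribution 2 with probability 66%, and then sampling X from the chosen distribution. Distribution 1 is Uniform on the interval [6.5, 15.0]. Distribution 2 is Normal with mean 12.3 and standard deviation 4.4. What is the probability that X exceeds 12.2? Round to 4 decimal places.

0.4480

Conditional on each component, P(X > 12.2): 1: 0.329412; 2: 0.509066.
By total probability, P(X > 12.2) = 0.34·0.329412 + 0.66·0.509066 = 0.447984.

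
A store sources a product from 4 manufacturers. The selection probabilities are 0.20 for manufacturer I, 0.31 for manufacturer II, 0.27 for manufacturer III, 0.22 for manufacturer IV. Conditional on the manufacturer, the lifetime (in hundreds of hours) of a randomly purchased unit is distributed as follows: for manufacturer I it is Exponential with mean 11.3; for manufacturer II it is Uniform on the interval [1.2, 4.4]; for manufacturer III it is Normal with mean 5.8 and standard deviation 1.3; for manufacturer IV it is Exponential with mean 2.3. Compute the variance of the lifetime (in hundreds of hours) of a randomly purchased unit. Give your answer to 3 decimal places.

38.598

Per component, I: μ=11.3, E[X²]=255.38; II: μ=2.8, E[X²]=8.69333; III: μ=5.8, E[X²]=35.33; IV: μ=2.3, E[X²]=10.58.
E[X] = 0.2·11.3 + 0.31·2.8 + 0.27·5.8 + 0.22·2.3 = 5.2.
E[X²] = 0.2·255.38 + 0.31·8.69333 + 0.27·35.33 + 0.22·10.58 = 65.6376.
Var(X) = E[X²] − (E[X])² = 65.6376 − 27.04 = 38.5976.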